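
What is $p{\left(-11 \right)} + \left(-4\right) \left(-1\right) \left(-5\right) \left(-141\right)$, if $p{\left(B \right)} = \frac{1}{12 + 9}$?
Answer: $\frac{59221}{21} \approx 2820.0$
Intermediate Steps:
$p{\left(B \right)} = \frac{1}{21}$
$p{\left(-11 \right)} + \left(-4\right) \left(-1\right) \left(-5\right) \left(-141\right) = \frac{1}{21} + \left(-4\right) \left(-1\right) \left(-5\right) \left(-141\right) = \frac{1}{21} + 4 \left(-5\right) \left(-141\right) = \frac{1}{21} - -2820 = \frac{1}{21} + 2820 = \frac{59221}{21}$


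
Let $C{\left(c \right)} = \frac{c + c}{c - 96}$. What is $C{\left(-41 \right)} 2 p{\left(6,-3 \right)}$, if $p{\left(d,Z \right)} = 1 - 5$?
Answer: $- \frac{656}{137} \approx -4.7883$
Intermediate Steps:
$p{\left(d,Z \right)} = -4$
$C{\left(c \right)} = \frac{2 c}{-96 + c}$
$C{\left(-41 \right)} 2 p{\left(6,-3 \right)} = 2 \left(-41\right) \frac{1}{-96 - 41} \cdot 2 \left(-4\right) = 2 \left(-41\right) \frac{1}{-137} \left(-8\right) = 2 \left(-41\right) \left(- \frac{1}{137}\right) \left(-8\right) = \frac{82}{137} \left(-8\right) = - \frac{656}{137}$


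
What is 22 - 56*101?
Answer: -5634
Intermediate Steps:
22 - 56*101 = 22 - 5656 = -5634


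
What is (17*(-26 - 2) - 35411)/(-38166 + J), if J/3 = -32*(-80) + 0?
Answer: 35887/30486 ≈ 1.1772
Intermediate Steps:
J = 7680 (J = 3*(-32*(-80) + 0) = 3*(2560 + 0) = 3*2560 = 7680)
(17*(-26 - 2) - 35411)/(-38166 + J) = (17*(-26 - 2) - 35411)/(-38166 + 7680) = (17*(-28) - 35411)/(-30486) = (-476 - 35411)*(-1/30486) = -35887*(-1/30486) = 35887/30486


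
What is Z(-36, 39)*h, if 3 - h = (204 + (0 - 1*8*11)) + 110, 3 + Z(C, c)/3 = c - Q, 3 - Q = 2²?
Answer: -24753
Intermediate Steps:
Q = -1 (Q = 3 - 1*2² = 3 - 1*4 = 3 - 4 = -1)
Z(C, c) = -6 + 3*c (Z(C, c) = -9 + 3*(c - 1*(-1)) = -9 + 3*(c + 1) = -9 + 3*(1 + c) = -9 + (3 + 3*c) = -6 + 3*c)
h = -223 (h = 3 - ((204 + (0 - 1*8*11)) + 110) = 3 - ((204 + (0 - 8*11)) + 110) = 3 - ((204 + (0 - 88)) + 110) = 3 - ((204 - 88) + 110) = 3 - (116 + 110) = 3 - 1*226 = 3 - 226 = -223)
Z(-36, 39)*h = (-6 + 3*39)*(-223) = (-6 + 117)*(-223) = 111*(-223) = -24753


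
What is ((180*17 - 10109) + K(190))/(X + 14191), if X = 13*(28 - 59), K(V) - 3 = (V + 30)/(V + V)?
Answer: -44621/87324 ≈ -0.51098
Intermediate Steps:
K(V) = 3 + (30 + V)/(2*V) (K(V) = 3 + (V + 30)/(V + V) = 3 + (30 + V)/((2*V)) = 3 + (30 + V)*(1/(2*V)) = 3 + (30 + V)/(2*V))
X = -403 (X = 13*(-31) = -403)
((180*17 - 10109) + K(190))/(X + 14191) = ((180*17 - 10109) + (7/2 + 15/190))/(-403 + 14191) = ((3060 - 10109) + (7/2 + 15*(1/190)))/13788 = (-7049 + (7/2 + 3/38))*(1/13788) = (-7049 + 68/19)*(1/13788) = -133863/19*1/13788 = -44621/87324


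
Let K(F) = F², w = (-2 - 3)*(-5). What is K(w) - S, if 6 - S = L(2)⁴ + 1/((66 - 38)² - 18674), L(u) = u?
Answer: 11360149/17890 ≈ 635.00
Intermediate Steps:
w = 25 (w = -5*(-5) = 25)
S = -178899/17890 (S = 6 - (2⁴ + 1/((66 - 38)² - 18674)) = 6 - (16 + 1/(28² - 18674)) = 6 - (16 + 1/(784 - 18674)) = 6 - (16 + 1/(-17890)) = 6 - (16 - 1/17890) = 6 - 1*286239/17890 = 6 - 286239/17890 = -178899/17890 ≈ -9.9999)
K(w) - S = 25² - 1*(-178899/17890) = 625 + 178899/17890 = 11360149/17890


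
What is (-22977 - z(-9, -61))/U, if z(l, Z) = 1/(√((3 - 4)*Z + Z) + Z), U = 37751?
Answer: -200228/328973 ≈ -0.60865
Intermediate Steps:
z(l, Z) = 1/Z (z(l, Z) = 1/(√(-Z + Z) + Z) = 1/(√0 + Z) = 1/(0 + Z) = 1/Z)
(-22977 - z(-9, -61))/U = (-22977 - 1/(-61))/37751 = (-22977 - 1*(-1/61))*(1/37751) = (-22977 + 1/61)*(1/37751) = -1401596/61*1/37751 = -200228/328973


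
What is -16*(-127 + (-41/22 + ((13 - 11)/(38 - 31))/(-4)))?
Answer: 158848/77 ≈ 2063.0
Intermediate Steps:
-16*(-127 + (-41/22 + ((13 - 11)/(38 - 31))/(-4))) = -16*(-127 + (-41*1/22 + (2/7)*(-¼))) = -16*(-127 + (-41/22 + (2*(⅐))*(-¼))) = -16*(-127 + (-41/22 + (2/7)*(-¼))) = -16*(-127 + (-41/22 - 1/14)) = -16*(-127 - 149/77) = -16*(-9928/77) = 158848/77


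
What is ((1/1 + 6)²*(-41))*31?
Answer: -62279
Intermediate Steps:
((1/1 + 6)²*(-41))*31 = ((1*1 + 6)²*(-41))*31 = ((1 + 6)²*(-41))*31 = (7²*(-41))*31 = (49*(-41))*31 = -2009*31 = -62279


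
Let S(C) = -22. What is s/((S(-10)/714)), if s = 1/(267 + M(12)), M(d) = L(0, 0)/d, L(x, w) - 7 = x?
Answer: -4284/35321 ≈ -0.12129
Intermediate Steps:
L(x, w) = 7 + x
M(d) = 7/d (M(d) = (7 + 0)/d = 7/d)
s = 12/3211 (s = 1/(267 + 7/12) = 1/(3211/12) = 12/3211 ≈ 0.0037372)
s/((S(-10)/714)) = 12/(3211*((-22/714))) = 12/(3211*((-22*1/714))) = 12/(3211*(-11/357)) = (12/3211)*(-357/11) = -4284/35321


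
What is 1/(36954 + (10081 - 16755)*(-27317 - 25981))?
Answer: 1/355747806 ≈ 2.8110e-9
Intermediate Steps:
1/(36954 + (10081 - 16755)*(-27317 - 25981)) = 1/(36954 - 6674*(-53298)) = 1/(36954 + 355710852) = 1/355747806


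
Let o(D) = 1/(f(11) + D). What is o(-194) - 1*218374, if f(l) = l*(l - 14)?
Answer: -49570899/227 ≈ -2.1837e+5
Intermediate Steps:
f(l) = l*(-14 + l)
o(D) = 1/(-33 + D) (o(D) = 1/(11*(-14 + 11) + D) = 1/(11*(-3) + D) = 1/(-33 + D))
o(-194) - 1*218374 = 1/(-33 - 194) - 1*218374 = 1/(-227) - 218374 = -1/227 - 218374 = -49570899/227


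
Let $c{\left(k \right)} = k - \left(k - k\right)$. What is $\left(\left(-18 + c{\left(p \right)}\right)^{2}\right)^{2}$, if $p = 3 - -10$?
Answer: $625$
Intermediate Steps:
$p = 13$ ($p = 3 + 10 = 13$)
$c{\left(k \right)} = k$ ($c{\left(k \right)} = k - 0 = k + 0 = k$)
$\left(\left(-18 + c{\left(p \right)}\right)^{2}\right)^{2} = \left(\left(-18 + 13\right)^{2}\right)^{2} = \left(\left(-5\right)^{2}\right)^{2} = 25^{2} = 625$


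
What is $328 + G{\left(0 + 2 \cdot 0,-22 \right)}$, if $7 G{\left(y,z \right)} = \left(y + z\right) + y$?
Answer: $\frac{2274}{7} \approx 324.86$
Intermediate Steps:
$G{\left(y,z \right)} = \frac{z}{7} + \frac{2 y}{7}$ ($G{\left(y,z \right)} = \frac{\left(y + z\right) + y}{7} = \frac{z + 2 y}{7} = \frac{z}{7} + \frac{2 y}{7}$)
$328 + G{\left(0 + 2 \cdot 0,-22 \right)} = 328 + \left(\frac{1}{7} \left(-22\right) + \frac{2 \left(0 + 2 \cdot 0\right)}{7}\right) = 328 - \left(\frac{22}{7} - \frac{2 \left(0 + 0\right)}{7}\right) = 328 + \left(- \frac{22}{7} + \frac{2}{7} \cdot 0\right) = 328 + \left(- \frac{22}{7} + 0\right) = 328 - \frac{22}{7} = \frac{2274}{7}$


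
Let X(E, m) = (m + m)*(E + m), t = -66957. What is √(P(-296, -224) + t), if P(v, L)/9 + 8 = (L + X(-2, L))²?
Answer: √91852570155 ≈ 3.0307e+5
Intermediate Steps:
X(E, m) = 2*m*(E + m) (X(E, m) = (2*m)*(E + m) = 2*m*(E + m))
P(v, L) = -72 + 9*(L + 2*L*(-2 + L))²
√(P(-296, -224) + t) = √((-72 + 9*(-224)²*(-3 + 2*(-224))²) - 66957) = √((-72 + 9*50176*(-3 - 448)²) - 66957) = √((-72 + 9*50176*(-451)²) - 66957) = √((-72 + 9*50176*203401) - 66957) = √((-72 + 91852637184) - 66957) = √(91852637112 - 66957) = √91852570155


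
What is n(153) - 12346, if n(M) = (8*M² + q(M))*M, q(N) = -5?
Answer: 28639505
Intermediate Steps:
n(M) = M*(-5 + 8*M²) (n(M) = (8*M² - 5)*M = (-5 + 8*M²)*M = M*(-5 + 8*M²))
n(153) - 12346 = 153*(-5 + 8*153²) - 12346 = 153*(-5 + 8*23409) - 12346 = 153*(-5 + 187272) - 12346 = 153*187267 - 12346 = 28651851 - 12346 = 28639505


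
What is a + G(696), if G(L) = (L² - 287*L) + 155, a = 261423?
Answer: 546242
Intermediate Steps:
G(L) = 155 + L² - 287*L
a + G(696) = 261423 + (155 + 696² - 287*696) = 261423 + (155 + 484416 - 199752) = 261423 + 284819 = 546242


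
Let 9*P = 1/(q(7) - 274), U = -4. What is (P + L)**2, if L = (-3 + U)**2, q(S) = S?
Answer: 13864120516/5774409 ≈ 2401.0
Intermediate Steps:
L = 49 (L = (-3 - 4)**2 = (-7)**2 = 49)
P = -1/2403 (P = 1/(9*(7 - 274)) = (1/9)/(-267) = (1/9)*(-1/267) = -1/2403 ≈ -0.00041615)
(P + L)**2 = (-1/2403 + 49)**2 = (117746/2403)**2 = 13864120516/5774409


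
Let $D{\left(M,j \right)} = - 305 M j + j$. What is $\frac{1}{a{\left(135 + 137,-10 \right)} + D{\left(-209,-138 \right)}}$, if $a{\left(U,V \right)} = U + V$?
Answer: $- \frac{1}{8796686} \approx -1.1368 \cdot 10^{-7}$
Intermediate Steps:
$D{\left(M,j \right)} = j - 305 M j$ ($D{\left(M,j \right)} = - 305 M j + j = j - 305 M j$)
$\frac{1}{a{\left(135 + 137,-10 \right)} + D{\left(-209,-138 \right)}} = \frac{1}{\left(\left(135 + 137\right) - 10\right) - 138 \left(1 - -63745\right)} = \frac{1}{\left(272 - 10\right) - 138 \left(1 + 63745\right)} = \frac{1}{262 - 8796948} = \frac{1}{-8796686} = - \frac{1}{8796686}$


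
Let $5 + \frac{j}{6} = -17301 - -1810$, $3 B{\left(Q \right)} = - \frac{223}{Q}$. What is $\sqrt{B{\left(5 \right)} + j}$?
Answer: $\frac{i \sqrt{20922945}}{15} \approx 304.94 i$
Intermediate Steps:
$B{\left(Q \right)} = - \frac{223}{3 Q}$ ($B{\left(Q \right)} = \frac{\left(-223\right) \frac{1}{Q}}{3} = - \frac{223}{3 Q}$)
$j = -92976$ ($j = -30 + 6 \left(-17301 - -1810\right) = -30 + 6 \left(-17301 + 1810\right) = -30 + 6 \left(-15491\right) = -30 - 92946 = -92976$)
$\sqrt{B{\left(5 \right)} + j} = \sqrt{- \frac{223}{3 \cdot 5} - 92976} = \sqrt{\left(- \frac{223}{3}\right) \frac{1}{5} - 92976} = \sqrt{- \frac{223}{15} - 92976} = \sqrt{- \frac{1394863}{15}} = \frac{i \sqrt{20922945}}{15}$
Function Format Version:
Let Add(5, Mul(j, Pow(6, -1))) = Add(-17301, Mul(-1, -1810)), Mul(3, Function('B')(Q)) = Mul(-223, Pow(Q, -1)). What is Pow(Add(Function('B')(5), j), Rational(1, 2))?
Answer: Mul(Rational(1, 15), I, Pow(20922945, Rational(1, 2))) ≈ Mul(304.94, I)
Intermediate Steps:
Function('B')(Q) = Mul(Rational(-223, 3), Pow(Q, -1)) (Function('B')(Q) = Mul(Rational(1, 3), Mul(-223, Pow(Q, -1))) = Mul(Rational(-223, 3), Pow(Q, -1)))
j = -92976 (j = Add(-30, Mul(6, Add(-17301, Mul(-1, -1810)))) = Add(-30, Mul(6, Add(-17301, 1810))) = Add(-30, Mul(6, -15491)) = Add(-30, -92946) = -92976)
Pow(Add(Function('B')(5), j), Rational(1, 2)) = Pow(Add(Mul(Rational(-223, 3), Pow(5, -1)), -92976), Rational(1, 2)) = Pow(Add(Mul(Rational(-223, 3), Rational(1, 5)), -92976), Rational(1, 2)) = Pow(Add(Rational(-223, 15), -92976), Rational(1, 2)) = Pow(Rational(-1394863, 15), Rational(1, 2)) = Mul(Rational(1, 15), I, Pow(20922945, Rational(1, 2)))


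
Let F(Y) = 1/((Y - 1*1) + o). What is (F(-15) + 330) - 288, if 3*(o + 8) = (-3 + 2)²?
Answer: 2979/71 ≈ 41.958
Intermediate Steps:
o = -23/3 (o = -8 + (-3 + 2)²/3 = -8 + (⅓)*(-1)² = -8 + (⅓)*1 = -8 + ⅓ = -23/3 ≈ -7.6667)
F(Y) = 1/(-26/3 + Y) (F(Y) = 1/((Y - 1*1) - 23/3) = 1/((Y - 1) - 23/3) = 1/((-1 + Y) - 23/3) = 1/(-26/3 + Y))
(F(-15) + 330) - 288 = (3/(-26 + 3*(-15)) + 330) - 288 = (3/(-26 - 45) + 330) - 288 = (3/(-71) + 330) - 288 = (3*(-1/71) + 330) - 288 = (-3/71 + 330) - 288 = 23427/71 - 288 = 2979/71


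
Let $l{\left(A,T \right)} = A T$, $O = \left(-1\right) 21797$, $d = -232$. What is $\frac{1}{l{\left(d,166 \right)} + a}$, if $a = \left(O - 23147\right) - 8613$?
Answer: $- \frac{1}{92069} \approx -1.0861 \cdot 10^{-5}$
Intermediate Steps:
$O = -21797$
$a = -53557$ ($a = \left(-21797 - 23147\right) - 8613 = -44944 - 8613 = -53557$)
$\frac{1}{l{\left(d,166 \right)} + a} = \frac{1}{\left(-232\right) 166 - 53557} = \frac{1}{-38512 - 53557} = \frac{1}{-92069} = - \frac{1}{92069}$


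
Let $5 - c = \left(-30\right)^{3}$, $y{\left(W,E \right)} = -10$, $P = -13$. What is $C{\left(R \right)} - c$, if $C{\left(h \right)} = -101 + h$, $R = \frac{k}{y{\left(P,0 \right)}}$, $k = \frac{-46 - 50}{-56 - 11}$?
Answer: $- \frac{9080558}{335} \approx -27106.0$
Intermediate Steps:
$k = \frac{96}{67}$ ($k = - \frac{96}{-67} = \left(-96\right) \left(- \frac{1}{67}\right) = \frac{96}{67} \approx 1.4328$)
$R = - \frac{48}{335}$ ($R = \frac{96}{67 \left(-10\right)} = \frac{96}{67} \left(- \frac{1}{10}\right) = - \frac{48}{335} \approx -0.14328$)
$c = 27005$ ($c = 5 - \left(-30\right)^{3} = 5 - -27000 = 5 + 27000 = 27005$)
$C{\left(R \right)} - c = \left(-101 - \frac{48}{335}\right) - 27005 = - \frac{33883}{335} - 27005 = - \frac{9080558}{335}$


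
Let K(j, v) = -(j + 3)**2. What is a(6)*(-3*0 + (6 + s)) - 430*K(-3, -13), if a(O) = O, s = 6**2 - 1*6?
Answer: 216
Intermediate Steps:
s = 30 (s = 36 - 6 = 30)
K(j, v) = -(3 + j)**2
a(6)*(-3*0 + (6 + s)) - 430*K(-3, -13) = 6*(-3*0 + (6 + 30)) - (-430)*(3 - 3)**2 = 6*(0 + 36) - (-430)*0**2 = 6*36 - (-430)*0 = 216 - 430*0 = 216 + 0 = 216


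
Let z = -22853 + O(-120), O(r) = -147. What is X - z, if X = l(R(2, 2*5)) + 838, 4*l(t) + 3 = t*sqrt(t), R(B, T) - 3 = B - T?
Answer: 95349/4 - 5*I*sqrt(5)/4 ≈ 23837.0 - 2.7951*I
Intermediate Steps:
R(B, T) = 3 + B - T (R(B, T) = 3 + (B - T) = 3 + B - T)
l(t) = -3/4 + t**(3/2)/4 (l(t) = -3/4 + (t*sqrt(t))/4 = -3/4 + t**(3/2)/4)
X = 3349/4 - 5*I*sqrt(5)/4 (X = (-3/4 + (3 + 2 - 2*5)**(3/2)/4) + 838 = (-3/4 + (3 + 2 - 1*10)**(3/2)/4) + 838 = (-3/4 + (3 + 2 - 10)**(3/2)/4) + 838 = (-3/4 + (-5)**(3/2)/4) + 838 = (-3/4 + (-5*I*sqrt(5))/4) + 838 = (-3/4 - 5*I*sqrt(5)/4) + 838 = 3349/4 - 5*I*sqrt(5)/4 ≈ 837.25 - 2.7951*I)
z = -23000 (z = -22853 - 147 = -23000)
X - z = (3349/4 - 5*I*sqrt(5)/4) - 1*(-23000) = (3349/4 - 5*I*sqrt(5)/4) + 23000 = 95349/4 - 5*I*sqrt(5)/4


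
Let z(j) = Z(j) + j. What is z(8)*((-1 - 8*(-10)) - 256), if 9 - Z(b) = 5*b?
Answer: 4071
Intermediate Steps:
Z(b) = 9 - 5*b
z(j) = 9 - 4*j (z(j) = (9 - 5*j) + j = 9 - 4*j)
z(8)*((-1 - 8*(-10)) - 256) = (9 - 4*8)*((-1 - 8*(-10)) - 256) = (9 - 32)*((-1 + 80) - 256) = -23*(79 - 256) = -23*(-177) = 4071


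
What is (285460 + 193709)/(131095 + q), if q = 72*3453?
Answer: 479169/379711 ≈ 1.2619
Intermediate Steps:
q = 248616
(285460 + 193709)/(131095 + q) = (285460 + 193709)/(131095 + 248616) = 479169/379711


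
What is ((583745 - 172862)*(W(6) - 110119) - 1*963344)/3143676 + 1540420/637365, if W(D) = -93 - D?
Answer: -961997685181765/66788968458 ≈ -14404.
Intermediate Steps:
((583745 - 172862)*(W(6) - 110119) - 1*963344)/3143676 + 1540420/637365 = ((583745 - 172862)*((-93 - 1*6) - 110119) - 1*963344)/3143676 + 1540420/637365 = (410883*((-93 - 6) - 110119) - 963344)*(1/3143676) + 1540420*(1/637365) = (410883*(-99 - 110119) - 963344)*(1/3143676) + 308084/127473 = (410883*(-110218) - 963344)*(1/3143676) + 308084/127473 = (-45286702494 - 963344)*(1/3143676) + 308084/127473 = -45287665838*1/3143676 + 308084/127473 = -22643832919/1571838 + 308084/127473 = -961997685181765/66788968458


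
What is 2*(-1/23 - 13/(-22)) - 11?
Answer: -2506/253 ≈ -9.9051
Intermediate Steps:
2*(-1/23 - 13/(-22)) - 11 = 2*(-1*1/23 - 13*(-1/22)) - 11 = 2*(-1/23 + 13/22) - 11 = 2*(277/506) - 11 = 277/253 - 11 = -2506/253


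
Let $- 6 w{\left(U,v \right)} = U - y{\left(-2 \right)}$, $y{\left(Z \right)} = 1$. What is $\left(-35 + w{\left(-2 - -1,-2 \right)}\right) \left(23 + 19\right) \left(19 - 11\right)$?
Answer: $-11648$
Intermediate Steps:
$w{\left(U,v \right)} = \frac{1}{6} - \frac{U}{6}$ ($w{\left(U,v \right)} = - \frac{U - 1}{6} = - \frac{-1 + U}{6} = \frac{1}{6} - \frac{U}{6}$)
$\left(-35 + w{\left(-2 - -1,-2 \right)}\right) \left(23 + 19\right) \left(19 - 11\right) = \left(-35 + \left(\frac{1}{6} - \frac{-2 - -1}{6}\right)\right) \left(23 + 19\right) \left(19 - 11\right) = \left(-35 + \left(\frac{1}{6} - \frac{-2 + 1}{6}\right)\right) 42 \cdot 8 = \left(-35 + \left(\frac{1}{6} - - \frac{1}{6}\right)\right) 336 = \left(-35 + \left(\frac{1}{6} + \frac{1}{6}\right)\right) 336 = \left(-35 + \frac{1}{3}\right) 336 = \left(- \frac{104}{3}\right) 336 = -11648$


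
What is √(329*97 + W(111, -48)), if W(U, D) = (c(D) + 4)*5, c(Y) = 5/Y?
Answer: √4598277/12 ≈ 178.70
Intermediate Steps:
W(U, D) = 20 + 25/D (W(U, D) = (5/D + 4)*5 = (4 + 5/D)*5 = 20 + 25/D)
√(329*97 + W(111, -48)) = √(329*97 + (20 + 25/(-48))) = √(31913 + (20 + 25*(-1/48))) = √(31913 + (20 - 25/48)) = √(31913 + 935/48) = √(1532759/48) = √4598277/12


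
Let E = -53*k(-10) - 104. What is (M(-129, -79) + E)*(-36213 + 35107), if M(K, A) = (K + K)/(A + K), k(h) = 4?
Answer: 18102455/52 ≈ 3.4812e+5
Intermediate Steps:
M(K, A) = 2*K/(A + K) (M(K, A) = (2*K)/(A + K) = 2*K/(A + K))
E = -316 (E = -53*4 - 104 = -212 - 104 = -316)
(M(-129, -79) + E)*(-36213 + 35107) = (2*(-129)/(-79 - 129) - 316)*(-36213 + 35107) = (2*(-129)/(-208) - 316)*(-1106) = (2*(-129)*(-1/208) - 316)*(-1106) = (129/104 - 316)*(-1106) = -32735/104*(-1106) = 18102455/52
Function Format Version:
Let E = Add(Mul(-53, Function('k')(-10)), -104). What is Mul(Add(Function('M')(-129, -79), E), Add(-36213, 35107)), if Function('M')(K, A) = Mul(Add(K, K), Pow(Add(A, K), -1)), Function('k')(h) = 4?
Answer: Rational(18102455, 52) ≈ 3.4812e+5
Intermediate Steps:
Function('M')(K, A) = Mul(2, K, Pow(Add(A, K), -1)) (Function('M')(K, A) = Mul(Mul(2, K), Pow(Add(A, K), -1)) = Mul(2, K, Pow(Add(A, K), -1)))
E = -316 (E = Add(Mul(-53, 4), -104) = Add(-212, -104) = -316)
Mul(Add(Function('M')(-129, -79), E), Add(-36213, 35107)) = Mul(Add(Mul(2, -129, Pow(Add(-79, -129), -1)), -316), Add(-36213, 35107)) = Mul(Add(Mul(2, -129, Pow(-208, -1)), -316), -1106) = Mul(Add(Mul(2, -129, Rational(-1, 208)), -316), -1106) = Mul(Add(Rational(129, 104), -316), -1106) = Mul(Rational(-32735, 104), -1106) = Rational(18102455, 52)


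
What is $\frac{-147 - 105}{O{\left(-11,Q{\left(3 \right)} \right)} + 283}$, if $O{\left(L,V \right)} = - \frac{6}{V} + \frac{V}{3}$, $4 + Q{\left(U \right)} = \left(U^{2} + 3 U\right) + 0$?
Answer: $- \frac{1323}{1508} \approx -0.87732$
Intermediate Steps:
$Q{\left(U \right)} = -4 + U^{2} + 3 U$ ($Q{\left(U \right)} = -4 + \left(\left(U^{2} + 3 U\right) + 0\right) = -4 + \left(U^{2} + 3 U\right) = -4 + U^{2} + 3 U$)
$O{\left(L,V \right)} = - \frac{6}{V} + \frac{V}{3}$ ($O{\left(L,V \right)} = - \frac{6}{V} + V \frac{1}{3} = - \frac{6}{V} + \frac{V}{3}$)
$\frac{-147 - 105}{O{\left(-11,Q{\left(3 \right)} \right)} + 283} = \frac{-147 - 105}{\left(- \frac{6}{-4 + 3^{2} + 3 \cdot 3} + \frac{-4 + 3^{2} + 3 \cdot 3}{3}\right) + 283} = - \frac{252}{\left(- \frac{6}{-4 + 9 + 9} + \frac{-4 + 9 + 9}{3}\right) + 283} = - \frac{252}{\left(- \frac{6}{14} + \frac{1}{3} \cdot 14\right) + 283} = - \frac{252}{\left(\left(-6\right) \frac{1}{14} + \frac{14}{3}\right) + 283} = - \frac{252}{\left(- \frac{3}{7} + \frac{14}{3}\right) + 283} = - \frac{252}{\frac{89}{21} + 283} = - \frac{252}{\frac{6032}{21}} = \left(-252\right) \frac{21}{6032} = - \frac{1323}{1508}$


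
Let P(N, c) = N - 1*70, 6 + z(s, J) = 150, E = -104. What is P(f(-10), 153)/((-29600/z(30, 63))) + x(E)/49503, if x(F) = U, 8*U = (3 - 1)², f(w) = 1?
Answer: 15371144/45790275 ≈ 0.33569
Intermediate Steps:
z(s, J) = 144 (z(s, J) = -6 + 150 = 144)
P(N, c) = -70 + N (P(N, c) = N - 70 = -70 + N)
U = ½ (U = (3 - 1)²/8 = (⅛)*2² = (⅛)*4 = ½ ≈ 0.50000)
x(F) = ½
P(f(-10), 153)/((-29600/z(30, 63))) + x(E)/49503 = (-70 + 1)/((-29600/144)) + (½)/49503 = -69/((-29600*1/144)) + (½)*(1/49503) = -69/(-1850/9) + 1/99006 = -69*(-9/1850) + 1/99006 = 621/1850 + 1/99006 = 15371144/45790275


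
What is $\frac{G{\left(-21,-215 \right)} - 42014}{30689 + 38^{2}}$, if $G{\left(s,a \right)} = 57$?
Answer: $- \frac{41957}{32133} \approx -1.3057$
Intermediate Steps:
$\frac{G{\left(-21,-215 \right)} - 42014}{30689 + 38^{2}} = \frac{57 - 42014}{30689 + 38^{2}} = - \frac{41957}{30689 + 1444} = - \frac{41957}{32133}$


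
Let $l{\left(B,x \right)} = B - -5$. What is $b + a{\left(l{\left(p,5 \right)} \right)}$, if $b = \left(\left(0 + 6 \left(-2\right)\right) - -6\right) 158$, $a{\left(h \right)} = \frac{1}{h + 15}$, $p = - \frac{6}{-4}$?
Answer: $- \frac{40762}{43} \approx -947.95$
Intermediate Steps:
$p = \frac{3}{2}$ ($p = \left(-6\right) \left(- \frac{1}{4}\right) = \frac{3}{2} \approx 1.5$)
$l{\left(B,x \right)} = 5 + B$ ($l{\left(B,x \right)} = B + 5 = 5 + B$)
$a{\left(h \right)} = \frac{1}{15 + h}$
$b = -948$ ($b = \left(\left(0 - 12\right) + 6\right) 158 = \left(-12 + 6\right) 158 = \left(-6\right) 158 = -948$)
$b + a{\left(l{\left(p,5 \right)} \right)} = -948 + \frac{1}{15 + \left(5 + \frac{3}{2}\right)} = -948 + \frac{1}{15 + \frac{13}{2}} = -948 + \frac{1}{\frac{43}{2}} = -948 + \frac{2}{43} = - \frac{40762}{43}$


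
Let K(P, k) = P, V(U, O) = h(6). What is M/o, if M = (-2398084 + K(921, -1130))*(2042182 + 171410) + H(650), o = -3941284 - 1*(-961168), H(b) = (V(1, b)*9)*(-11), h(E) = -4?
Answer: 442195069925/248343 ≈ 1.7806e+6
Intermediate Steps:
V(U, O) = -4
H(b) = 396 (H(b) = -4*9*(-11) = -36*(-11) = 396)
o = -2980116 (o = -3941284 + 961168 = -2980116)
M = -5306340839100 (M = (-2398084 + 921)*(2042182 + 171410) + 396 = -2397163*2213592 + 396 = -5306340839496 + 396 = -5306340839100)
M/o = -5306340839100/(-2980116) = -5306340839100*(-1/2980116) = 442195069925/248343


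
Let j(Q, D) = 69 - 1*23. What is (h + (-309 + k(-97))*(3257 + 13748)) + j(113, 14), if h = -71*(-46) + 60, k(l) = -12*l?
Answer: 14542647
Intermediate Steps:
j(Q, D) = 46 (j(Q, D) = 69 - 23 = 46)
h = 3326 (h = 3266 + 60 = 3326)
(h + (-309 + k(-97))*(3257 + 13748)) + j(113, 14) = (3326 + (-309 - 12*(-97))*(3257 + 13748)) + 46 = (3326 + (-309 + 1164)*17005) + 46 = (3326 + 855*17005) + 46 = (3326 + 14539275) + 46 = 14542601 + 46 = 14542647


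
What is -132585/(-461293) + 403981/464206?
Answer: 247900359943/214134978358 ≈ 1.1577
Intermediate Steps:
-132585/(-461293) + 403981/464206 = -132585*(-1/461293) + 403981*(1/464206) = 132585/461293 + 403981/464206 = 247900359943/214134978358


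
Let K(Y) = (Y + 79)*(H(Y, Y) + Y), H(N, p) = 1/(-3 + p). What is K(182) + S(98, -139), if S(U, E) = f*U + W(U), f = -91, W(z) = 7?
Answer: 6908050/179 ≈ 38592.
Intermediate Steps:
S(U, E) = 7 - 91*U (S(U, E) = -91*U + 7 = 7 - 91*U)
K(Y) = (79 + Y)*(Y + 1/(-3 + Y)) (K(Y) = (Y + 79)*(1/(-3 + Y) + Y) = (79 + Y)*(Y + 1/(-3 + Y)))
K(182) + S(98, -139) = (79 + 182 + 182*(-3 + 182)*(79 + 182))/(-3 + 182) + (7 - 91*98) = (79 + 182 + 182*179*261)/179 + (7 - 8918) = (79 + 182 + 8502858)/179 - 8911 = (1/179)*8503119 - 8911 = 8503119/179 - 8911 = 6908050/179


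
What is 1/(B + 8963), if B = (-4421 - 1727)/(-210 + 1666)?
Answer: 364/3260995 ≈ 0.00011162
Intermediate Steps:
B = -1537/364 (B = -6148/1456 = -6148*1/1456 = -1537/364 ≈ -4.2225)
1/(B + 8963) = 1/(-1537/364 + 8963) = 1/(3260995/364) = 364/3260995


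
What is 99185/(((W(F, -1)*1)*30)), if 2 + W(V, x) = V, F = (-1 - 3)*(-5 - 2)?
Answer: 19837/156 ≈ 127.16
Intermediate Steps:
F = 28 (F = -4*(-7) = 28)
W(V, x) = -2 + V
99185/(((W(F, -1)*1)*30)) = 99185/((((-2 + 28)*1)*30)) = 99185/(((26*1)*30)) = 99185/((26*30)) = 99185/780 = 99185*(1/780) = 19837/156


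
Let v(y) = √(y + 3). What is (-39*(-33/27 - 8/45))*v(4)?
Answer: 273*√7/5 ≈ 144.46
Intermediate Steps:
v(y) = √(3 + y)
(-39*(-33/27 - 8/45))*v(4) = (-39*(-33/27 - 8/45))*√(3 + 4) = (-39*(-33*1/27 - 8*1/45))*√7 = (-39*(-11/9 - 8/45))*√7 = (-39*(-7/5))*√7 = 273*√7/5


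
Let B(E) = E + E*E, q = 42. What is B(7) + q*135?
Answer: 5726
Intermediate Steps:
B(E) = E + E²
B(7) + q*135 = 7*(1 + 7) + 42*135 = 7*8 + 5670 = 56 + 5670 = 5726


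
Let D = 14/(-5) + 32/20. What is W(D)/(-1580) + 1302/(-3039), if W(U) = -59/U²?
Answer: -4638349/11523888 ≈ -0.40250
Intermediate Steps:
D = -6/5 (D = 14*(-⅕) + 32*(1/20) = -14/5 + 8/5 = -6/5 ≈ -1.2000)
W(U) = -59/U²
W(D)/(-1580) + 1302/(-3039) = -59/(-6/5)²/(-1580) + 1302/(-3039) = -59*25/36*(-1/1580) + 1302*(-1/3039) = -1475/36*(-1/1580) - 434/1013 = 295/11376 - 434/1013 = -4638349/11523888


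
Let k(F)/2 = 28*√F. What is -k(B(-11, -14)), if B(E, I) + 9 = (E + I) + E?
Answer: -168*I*√5 ≈ -375.66*I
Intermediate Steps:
B(E, I) = -9 + I + 2*E (B(E, I) = -9 + ((E + I) + E) = -9 + (I + 2*E) = -9 + I + 2*E)
k(F) = 56*√F (k(F) = 2*(28*√F) = 56*√F)
-k(B(-11, -14)) = -56*√(-9 - 14 + 2*(-11)) = -56*√(-9 - 14 - 22) = -56*√(-45) = -56*3*I*√5 = -168*I*√5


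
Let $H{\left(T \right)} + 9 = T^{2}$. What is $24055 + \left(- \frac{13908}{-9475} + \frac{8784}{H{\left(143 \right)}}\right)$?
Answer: $\frac{116476882573}{4841725} \approx 24057.0$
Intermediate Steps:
$H{\left(T \right)} = -9 + T^{2}$
$24055 + \left(- \frac{13908}{-9475} + \frac{8784}{H{\left(143 \right)}}\right) = 24055 + \left(- \frac{13908}{-9475} + \frac{8784}{-9 + 143^{2}}\right) = 24055 + \left(\left(-13908\right) \left(- \frac{1}{9475}\right) + \frac{8784}{-9 + 20449}\right) = 24055 + \left(\frac{13908}{9475} + \frac{8784}{20440}\right) = 24055 + \left(\frac{13908}{9475} + 8784 \cdot \frac{1}{20440}\right) = 24055 + \left(\frac{13908}{9475} + \frac{1098}{2555}\right) = 24055 + \frac{9187698}{4841725} = \frac{116476882573}{4841725}$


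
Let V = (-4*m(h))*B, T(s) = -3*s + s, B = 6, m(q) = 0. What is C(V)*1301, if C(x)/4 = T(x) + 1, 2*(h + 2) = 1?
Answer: 5204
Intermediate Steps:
h = -3/2 (h = -2 + (1/2)*1 = -2 + 1/2 = -3/2 ≈ -1.5000)
T(s) = -2*s
V = 0 (V = -4*0*6 = 0*6 = 0)
C(x) = 4 - 8*x (C(x) = 4*(-2*x + 1) = 4*(1 - 2*x) = 4 - 8*x)
C(V)*1301 = (4 - 8*0)*1301 = (4 + 0)*1301 = 4*1301 = 5204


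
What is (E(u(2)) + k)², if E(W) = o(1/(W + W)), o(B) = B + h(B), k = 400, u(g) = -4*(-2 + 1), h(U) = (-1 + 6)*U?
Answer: 2569609/16 ≈ 1.6060e+5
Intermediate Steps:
h(U) = 5*U
u(g) = 4 (u(g) = -4*(-1) = 4)
o(B) = 6*B (o(B) = B + 5*B = 6*B)
E(W) = 3/W (E(W) = 6/(W + W) = 6/((2*W)) = 6*(1/(2*W)) = 3/W)
(E(u(2)) + k)² = (3/4 + 400)² = (3*(¼) + 400)² = (¾ + 400)² = (1603/4)² = 2569609/16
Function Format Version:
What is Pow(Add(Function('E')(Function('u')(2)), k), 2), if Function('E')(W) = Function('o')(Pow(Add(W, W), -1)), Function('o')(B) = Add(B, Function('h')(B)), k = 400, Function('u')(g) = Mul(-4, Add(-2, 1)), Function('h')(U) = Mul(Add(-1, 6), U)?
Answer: Rational(2569609, 16) ≈ 1.6060e+5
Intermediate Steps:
Function('h')(U) = Mul(5, U)
Function('u')(g) = 4 (Function('u')(g) = Mul(-4, -1) = 4)
Function('o')(B) = Mul(6, B) (Function('o')(B) = Add(B, Mul(5, B)) = Mul(6, B))
Function('E')(W) = Mul(3, Pow(W, -1)) (Function('E')(W) = Mul(6, Pow(Add(W, W), -1)) = Mul(6, Pow(Mul(2, W), -1)) = Mul(6, Mul(Rational(1, 2), Pow(W, -1))) = Mul(3, Pow(W, -1)))
Pow(Add(Function('E')(Function('u')(2)), k), 2) = Pow(Add(Mul(3, Pow(4, -1)), 400), 2) = Pow(Add(Mul(3, Rational(1, 4)), 400), 2) = Pow(Add(Rational(3, 4), 400), 2) = Pow(Rational(1603, 4), 2) = Rational(2569609, 16)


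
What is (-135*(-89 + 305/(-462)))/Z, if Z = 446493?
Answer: 621345/22919974 ≈ 0.027109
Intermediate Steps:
(-135*(-89 + 305/(-462)))/Z = -135*(-89 + 305/(-462))/446493 = -135*(-89 + 305*(-1/462))*(1/446493) = -135*(-89 - 305/462)*(1/446493) = -135*(-41423/462)*(1/446493) = (1864035/154)*(1/446493) = 621345/22919974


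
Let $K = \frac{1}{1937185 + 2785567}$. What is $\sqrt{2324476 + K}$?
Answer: $\frac{\sqrt{810093921967185729}}{590344} \approx 1524.6$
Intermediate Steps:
$K = \frac{1}{4722752} \approx 2.1174 \cdot 10^{-7}$
$\sqrt{2324476 + K} = \sqrt{2324476 + \frac{1}{4722752}} = \sqrt{\frac{10977923677953}{4722752}} = \frac{\sqrt{810093921967185729}}{590344}$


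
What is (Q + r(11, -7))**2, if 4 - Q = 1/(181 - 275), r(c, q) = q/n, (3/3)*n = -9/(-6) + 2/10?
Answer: 29241/2553604 ≈ 0.011451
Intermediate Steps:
n = 17/10 (n = -9/(-6) + 2/10 = -9*(-1/6) + 2*(1/10) = 3/2 + 1/5 = 17/10 ≈ 1.7000)
r(c, q) = 10*q/17 (r(c, q) = q/(17/10) = q*(10/17) = 10*q/17)
Q = 377/94 (Q = 4 - 1/(181 - 275) = 4 - 1/(-94) = 4 - 1*(-1/94) = 4 + 1/94 = 377/94 ≈ 4.0106)
(Q + r(11, -7))**2 = (377/94 + (10/17)*(-7))**2 = (377/94 - 70/17)**2 = (-171/1598)**2 = 29241/2553604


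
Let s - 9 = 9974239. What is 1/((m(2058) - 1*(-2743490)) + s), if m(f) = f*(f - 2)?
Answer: 1/16948986 ≈ 5.9001e-8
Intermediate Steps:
s = 9974248 (s = 9 + 9974239 = 9974248)
m(f) = f*(-2 + f)
1/((m(2058) - 1*(-2743490)) + s) = 1/((2058*(-2 + 2058) - 1*(-2743490)) + 9974248) = 1/((2058*2056 + 2743490) + 9974248) = 1/((4231248 + 2743490) + 9974248) = 1/(6974738 + 9974248) = 1/16948986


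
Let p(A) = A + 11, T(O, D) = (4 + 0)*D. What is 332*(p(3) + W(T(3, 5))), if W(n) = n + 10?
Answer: 14608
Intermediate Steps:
T(O, D) = 4*D
W(n) = 10 + n
p(A) = 11 + A
332*(p(3) + W(T(3, 5))) = 332*((11 + 3) + (10 + 4*5)) = 332*(14 + (10 + 20)) = 332*(14 + 30) = 332*44 = 14608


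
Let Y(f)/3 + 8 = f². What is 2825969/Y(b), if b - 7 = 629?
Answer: 2825969/1213464 ≈ 2.3288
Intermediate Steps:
b = 636 (b = 7 + 629 = 636)
Y(f) = -24 + 3*f²
2825969/Y(b) = 2825969/(-24 + 3*636²) = 2825969/(-24 + 3*404496) = 2825969/(-24 + 1213488) = 2825969/1213464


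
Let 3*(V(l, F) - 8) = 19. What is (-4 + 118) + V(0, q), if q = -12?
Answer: 385/3 ≈ 128.33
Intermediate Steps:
V(l, F) = 43/3 (V(l, F) = 8 + (1/3)*19 = 8 + 19/3 = 43/3)
(-4 + 118) + V(0, q) = (-4 + 118) + 43/3 = 114 + 43/3 = 385/3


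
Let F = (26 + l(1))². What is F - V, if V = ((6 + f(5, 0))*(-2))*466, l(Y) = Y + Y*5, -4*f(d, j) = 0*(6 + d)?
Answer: 6616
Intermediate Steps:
f(d, j) = 0 (f(d, j) = -0*(6 + d) = -¼*0 = 0)
l(Y) = 6*Y (l(Y) = Y + 5*Y = 6*Y)
F = 1024 (F = (26 + 6*1)² = (26 + 6)² = 32² = 1024)
V = -5592 (V = ((6 + 0)*(-2))*466 = (6*(-2))*466 = -12*466 = -5592)
F - V = 1024 - 1*(-5592) = 1024 + 5592 = 6616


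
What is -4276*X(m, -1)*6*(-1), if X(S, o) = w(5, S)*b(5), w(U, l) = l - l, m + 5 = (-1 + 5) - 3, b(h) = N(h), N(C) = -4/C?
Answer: 0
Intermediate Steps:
b(h) = -4/h
m = -4 (m = -5 + ((-1 + 5) - 3) = -5 + (4 - 3) = -5 + 1 = -4)
w(U, l) = 0
X(S, o) = 0 (X(S, o) = 0*(-4/5) = 0)
-4276*X(m, -1)*6*(-1) = -4276*0*6*(-1) = -0*(-1) = -4276*0 = 0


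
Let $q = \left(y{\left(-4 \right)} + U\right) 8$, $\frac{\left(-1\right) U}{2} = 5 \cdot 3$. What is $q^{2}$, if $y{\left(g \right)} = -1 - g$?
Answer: $46656$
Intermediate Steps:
$U = -30$ ($U = - 2 \cdot 5 \cdot 3 = \left(-2\right) 15 = -30$)
$q = -216$ ($q = \left(\left(-1 - -4\right) - 30\right) 8 = \left(\left(-1 + 4\right) - 30\right) 8 = \left(3 - 30\right) 8 = \left(-27\right) 8 = -216$)
$q^{2} = \left(-216\right)^{2} = 46656$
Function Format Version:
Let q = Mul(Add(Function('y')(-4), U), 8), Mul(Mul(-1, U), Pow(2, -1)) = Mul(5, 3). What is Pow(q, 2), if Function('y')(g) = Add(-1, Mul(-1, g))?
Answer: 46656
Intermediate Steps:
U = -30 (U = Mul(-2, Mul(5, 3)) = Mul(-2, 15) = -30)
q = -216 (q = Mul(Add(Add(-1, Mul(-1, -4)), -30), 8) = Mul(Add(Add(-1, 4), -30), 8) = Mul(Add(3, -30), 8) = Mul(-27, 8) = -216)
Pow(q, 2) = Pow(-216, 2) = 46656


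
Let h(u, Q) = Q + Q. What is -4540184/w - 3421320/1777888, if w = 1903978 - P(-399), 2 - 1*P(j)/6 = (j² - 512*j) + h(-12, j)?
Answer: -24588512767/8095962236 ≈ -3.0371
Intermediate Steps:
h(u, Q) = 2*Q
P(j) = 12 - 6*j² + 3060*j (P(j) = 12 - 6*((j² - 512*j) + 2*j) = 12 - 6*(j² - 510*j) = 12 + (-6*j² + 3060*j) = 12 - 6*j² + 3060*j)
w = 4080112 (w = 1903978 - (12 - 6*(-399)² + 3060*(-399)) = 1903978 - (12 - 6*159201 - 1220940) = 1903978 - (12 - 955206 - 1220940) = 1903978 - 1*(-2176134) = 1903978 + 2176134 = 4080112)
-4540184/w - 3421320/1777888 = -4540184/4080112 - 3421320/1777888 = -4540184*1/4080112 - 3421320*1/1777888 = -567523/510014 - 61095/31748 = -24588512767/8095962236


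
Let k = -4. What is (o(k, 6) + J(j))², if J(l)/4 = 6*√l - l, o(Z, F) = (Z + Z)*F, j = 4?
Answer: 256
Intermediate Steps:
o(Z, F) = 2*F*Z (o(Z, F) = (2*Z)*F = 2*F*Z)
J(l) = -4*l + 24*√l (J(l) = 4*(6*√l - l) = 4*(-l + 6*√l) = -4*l + 24*√l)
(o(k, 6) + J(j))² = (2*6*(-4) + (-4*4 + 24*√4))² = (-48 + (-16 + 24*2))² = (-48 + (-16 + 48))² = (-48 + 32)² = (-16)² = 256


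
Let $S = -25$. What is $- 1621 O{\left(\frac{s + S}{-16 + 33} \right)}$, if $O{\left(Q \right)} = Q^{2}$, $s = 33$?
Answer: $- \frac{103744}{289} \approx -358.98$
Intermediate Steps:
$- 1621 O{\left(\frac{s + S}{-16 + 33} \right)} = - 1621 \left(\frac{33 - 25}{-16 + 33}\right)^{2} = - 1621 \left(\frac{8}{17}\right)^{2} = \left(-1621\right) \frac{64}{289} = - \frac{103744}{289}$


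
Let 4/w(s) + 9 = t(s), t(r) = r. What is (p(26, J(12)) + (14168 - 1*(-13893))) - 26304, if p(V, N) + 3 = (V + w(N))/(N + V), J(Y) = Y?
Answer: 100019/57 ≈ 1754.7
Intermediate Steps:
w(s) = 4/(-9 + s)
p(V, N) = -3 + (V + 4/(-9 + N))/(N + V)
(p(26, J(12)) + (14168 - 1*(-13893))) - 26304 = ((4 - (-9 + 12)*(2*26 + 3*12))/((-9 + 12)*(12 + 26)) + (14168 - 1*(-13893))) - 26304 = ((4 - 1*3*(52 + 36))/(3*38) + (14168 + 13893)) - 26304 = ((1/3)*(1/38)*(4 - 1*3*88) + 28061) - 26304 = ((1/3)*(1/38)*(4 - 264) + 28061) - 26304 = ((1/3)*(1/38)*(-260) + 28061) - 26304 = (-130/57 + 28061) - 26304 = 1599347/57 - 26304 = 100019/57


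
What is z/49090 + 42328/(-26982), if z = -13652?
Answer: -611559946/331136595 ≈ -1.8469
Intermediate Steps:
z/49090 + 42328/(-26982) = -13652/49090 + 42328/(-26982) = -13652*1/49090 + 42328*(-1/26982) = -6826/24545 - 21164/13491 = -611559946/331136595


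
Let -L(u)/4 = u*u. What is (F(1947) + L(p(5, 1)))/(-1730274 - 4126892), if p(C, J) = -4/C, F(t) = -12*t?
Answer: 41726/10459225 ≈ 0.0039894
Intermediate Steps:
L(u) = -4*u**2 (L(u) = -4*u*u = -4*u**2)
(F(1947) + L(p(5, 1)))/(-1730274 - 4126892) = (-12*1947 - 4*(-4/5)**2)/(-1730274 - 4126892) = (-23364 - 4*(-4*1/5)**2)/(-5857166) = (-23364 - 4*(-4/5)**2)*(-1/5857166) = (-23364 - 4*16/25)*(-1/5857166) = (-23364 - 64/25)*(-1/5857166) = -584164/25*(-1/5857166) = 41726/10459225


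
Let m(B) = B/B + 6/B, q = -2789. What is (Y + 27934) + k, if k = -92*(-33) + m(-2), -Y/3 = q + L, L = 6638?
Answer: 19421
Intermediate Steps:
m(B) = 1 + 6/B
Y = -11547 (Y = -3*(-2789 + 6638) = -3*3849 = -11547)
k = 3034 (k = -92*(-33) + (6 - 2)/(-2) = 3036 - ½*4 = 3036 - 2 = 3034)
(Y + 27934) + k = (-11547 + 27934) + 3034 = 16387 + 3034 = 19421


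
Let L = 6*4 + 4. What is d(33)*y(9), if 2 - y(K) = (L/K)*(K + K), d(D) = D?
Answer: -1782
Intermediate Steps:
L = 28 (L = 24 + 4 = 28)
y(K) = -54 (y(K) = 2 - 28/K*(K + K) = 2 - 28/K*2*K = 2 - 1*56 = 2 - 56 = -54)
d(33)*y(9) = 33*(-54) = -1782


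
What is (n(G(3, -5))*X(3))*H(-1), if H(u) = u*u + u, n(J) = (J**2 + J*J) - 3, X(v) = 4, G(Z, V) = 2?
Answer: 0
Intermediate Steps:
n(J) = -3 + 2*J**2 (n(J) = (J**2 + J**2) - 3 = 2*J**2 - 3 = -3 + 2*J**2)
H(u) = u + u**2 (H(u) = u**2 + u = u + u**2)
(n(G(3, -5))*X(3))*H(-1) = ((-3 + 2*2**2)*4)*(-(1 - 1)) = ((-3 + 2*4)*4)*(-1*0) = ((-3 + 8)*4)*0 = (5*4)*0 = 20*0 = 0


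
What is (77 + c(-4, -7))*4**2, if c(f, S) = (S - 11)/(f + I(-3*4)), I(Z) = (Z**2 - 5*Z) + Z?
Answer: 57832/47 ≈ 1230.5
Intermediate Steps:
I(Z) = Z**2 - 4*Z
c(f, S) = (-11 + S)/(192 + f) (c(f, S) = (S - 11)/(f + (-3*4)*(-4 - 3*4)) = (-11 + S)/(f - 12*(-4 - 12)) = (-11 + S)/(f - 12*(-16)) = (-11 + S)/(f + 192) = (-11 + S)/(192 + f))
(77 + c(-4, -7))*4**2 = (77 + (-11 - 7)/(192 - 4))*4**2 = (77 - 18/188)*16 = (77 + (1/188)*(-18))*16 = (77 - 9/94)*16 = (7229/94)*16 = 57832/47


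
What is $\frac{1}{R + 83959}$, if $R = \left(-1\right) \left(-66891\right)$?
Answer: $\frac{1}{150850} \approx 6.6291 \cdot 10^{-6}$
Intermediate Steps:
$R = 66891$
$\frac{1}{R + 83959} = \frac{1}{66891 + 83959} = \frac{1}{150850}$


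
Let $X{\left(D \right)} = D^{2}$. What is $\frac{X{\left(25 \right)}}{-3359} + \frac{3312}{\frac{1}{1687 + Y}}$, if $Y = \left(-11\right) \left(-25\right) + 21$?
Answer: $\frac{22060890239}{3359} \approx 6.5677 \cdot 10^{6}$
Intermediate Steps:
$Y = 296$ ($Y = 275 + 21 = 296$)
$\frac{X{\left(25 \right)}}{-3359} + \frac{3312}{\frac{1}{1687 + Y}} = \frac{25^{2}}{-3359} + \frac{3312}{\frac{1}{1687 + 296}} = 625 \left(- \frac{1}{3359}\right) + \frac{3312}{\frac{1}{1983}} = - \frac{625}{3359} + 3312 \frac{1}{\frac{1}{1983}} = - \frac{625}{3359} + 3312 \cdot 1983 = - \frac{625}{3359} + 6567696 = \frac{22060890239}{3359}$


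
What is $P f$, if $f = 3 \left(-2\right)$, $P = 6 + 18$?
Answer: $-144$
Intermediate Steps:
$P = 24$
$f = -6$
$P f = 24 \left(-6\right) = -144$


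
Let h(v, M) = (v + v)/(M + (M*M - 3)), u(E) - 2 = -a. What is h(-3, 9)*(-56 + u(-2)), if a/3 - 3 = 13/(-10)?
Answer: 591/145 ≈ 4.0759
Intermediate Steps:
a = 51/10 (a = 9 + 3*(13/(-10)) = 9 + 3*(13*(-⅒)) = 9 + 3*(-13/10) = 9 - 39/10 = 51/10 ≈ 5.1000)
u(E) = -31/10 (u(E) = 2 - 1*51/10 = 2 - 51/10 = -31/10)
h(v, M) = 2*v/(-3 + M + M²) (h(v, M) = (2*v)/(M + (M² - 3)) = (2*v)/(M + (-3 + M²)) = (2*v)/(-3 + M + M²) = 2*v/(-3 + M + M²))
h(-3, 9)*(-56 + u(-2)) = (2*(-3)/(-3 + 9 + 9²))*(-56 - 31/10) = (2*(-3)/(-3 + 9 + 81))*(-591/10) = (2*(-3)/87)*(-591/10) = (2*(-3)*(1/87))*(-591/10) = -2/29*(-591/10) = 591/145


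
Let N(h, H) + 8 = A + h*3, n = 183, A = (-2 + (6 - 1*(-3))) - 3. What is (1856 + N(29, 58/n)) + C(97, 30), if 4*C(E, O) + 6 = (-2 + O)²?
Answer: 4267/2 ≈ 2133.5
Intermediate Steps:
A = 4 (A = (-2 + (6 + 3)) - 3 = (-2 + 9) - 3 = 7 - 3 = 4)
N(h, H) = -4 + 3*h (N(h, H) = -8 + (4 + h*3) = -8 + (4 + 3*h) = -4 + 3*h)
C(E, O) = -3/2 + (-2 + O)²/4
(1856 + N(29, 58/n)) + C(97, 30) = (1856 + (-4 + 3*29)) + (-3/2 + (-2 + 30)²/4) = (1856 + (-4 + 87)) + (-3/2 + (¼)*28²) = (1856 + 83) + (-3/2 + (¼)*784) = 1939 + (-3/2 + 196) = 1939 + 389/2 = 4267/2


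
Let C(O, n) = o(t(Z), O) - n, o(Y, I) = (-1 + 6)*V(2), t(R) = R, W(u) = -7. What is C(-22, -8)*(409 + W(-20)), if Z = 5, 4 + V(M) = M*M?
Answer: 3216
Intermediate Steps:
V(M) = -4 + M**2 (V(M) = -4 + M*M = -4 + M**2)
o(Y, I) = 0 (o(Y, I) = (-1 + 6)*(-4 + 2**2) = 5*(-4 + 4) = 5*0 = 0)
C(O, n) = -n (C(O, n) = 0 - n = -n)
C(-22, -8)*(409 + W(-20)) = (-1*(-8))*(409 - 7) = 8*402 = 3216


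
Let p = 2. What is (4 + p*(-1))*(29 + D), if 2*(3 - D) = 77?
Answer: -13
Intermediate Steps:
D = -71/2 (D = 3 - ½*77 = 3 - 77/2 = -71/2 ≈ -35.500)
(4 + p*(-1))*(29 + D) = (4 + 2*(-1))*(29 - 71/2) = (4 - 2)*(-13/2) = 2*(-13/2) = -13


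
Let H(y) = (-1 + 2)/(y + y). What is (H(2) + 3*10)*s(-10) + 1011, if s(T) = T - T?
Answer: 1011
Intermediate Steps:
s(T) = 0
H(y) = 1/(2*y)
(H(2) + 3*10)*s(-10) + 1011 = ((½)/2 + 3*10)*0 + 1011 = ((½)*(½) + 30)*0 + 1011 = (¼ + 30)*0 + 1011 = (121/4)*0 + 1011 = 0 + 1011 = 1011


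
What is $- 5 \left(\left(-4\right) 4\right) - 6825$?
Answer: $-6745$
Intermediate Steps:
$- 5 \left(\left(-4\right) 4\right) - 6825 = \left(-5\right) \left(-16\right) - 6825 = 80 - 6825 = -6745$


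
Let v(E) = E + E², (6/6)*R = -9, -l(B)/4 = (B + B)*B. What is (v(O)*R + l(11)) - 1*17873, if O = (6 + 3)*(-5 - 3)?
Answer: -64849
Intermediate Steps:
l(B) = -8*B² (l(B) = -4*(B + B)*B = -4*2*B*B = -8*B²)
O = -72 (O = 9*(-8) = -72)
R = -9
(v(O)*R + l(11)) - 1*17873 = (-72*(1 - 72)*(-9) - 8*11²) - 1*17873 = (-72*(-71)*(-9) - 8*121) - 17873 = (5112*(-9) - 968) - 17873 = (-46008 - 968) - 17873 = -46976 - 17873 = -64849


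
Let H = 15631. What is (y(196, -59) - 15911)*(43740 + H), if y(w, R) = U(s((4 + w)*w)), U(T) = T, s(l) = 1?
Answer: -944592610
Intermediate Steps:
y(w, R) = 1
(y(196, -59) - 15911)*(43740 + H) = (1 - 15911)*(43740 + 15631) = -15910*59371 = -944592610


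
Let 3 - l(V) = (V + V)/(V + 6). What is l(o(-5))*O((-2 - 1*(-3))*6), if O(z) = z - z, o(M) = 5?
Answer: 0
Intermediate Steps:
l(V) = 3 - 2*V/(6 + V) (l(V) = 3 - (V + V)/(V + 6) = 3 - 2*V/(6 + V))
O(z) = 0
l(o(-5))*O((-2 - 1*(-3))*6) = ((18 + 5)/(6 + 5))*0 = (23/11)*0 = 0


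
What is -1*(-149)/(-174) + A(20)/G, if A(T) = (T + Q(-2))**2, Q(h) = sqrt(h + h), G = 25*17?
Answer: 5579/73950 + 16*I/85 ≈ 0.075443 + 0.18824*I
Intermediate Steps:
G = 425
Q(h) = sqrt(2)*sqrt(h) (Q(h) = sqrt(2*h) = sqrt(2)*sqrt(h))
A(T) = (T + 2*I)**2 (A(T) = (T + sqrt(2)*sqrt(-2))**2 = (T + sqrt(2)*(I*sqrt(2)))**2 = (T + 2*I)**2)
-1*(-149)/(-174) + A(20)/G = -1*(-149)/(-174) + (20 + 2*I)**2/425 = 149*(-1/174) + (20 + 2*I)**2*(1/425) = -149/174 + (20 + 2*I)**2/425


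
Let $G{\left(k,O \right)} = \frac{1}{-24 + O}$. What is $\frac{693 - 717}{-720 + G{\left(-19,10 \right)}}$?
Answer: $\frac{336}{10081} \approx 0.03333$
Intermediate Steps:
$\frac{693 - 717}{-720 + G{\left(-19,10 \right)}} = \frac{693 - 717}{-720 + \frac{1}{-24 + 10}} = \frac{1}{-720 + \frac{1}{-14}} \left(-24\right) = \frac{1}{-720 - \frac{1}{14}} \left(-24\right) = \frac{1}{- \frac{10081}{14}} \left(-24\right) = \left(- \frac{14}{10081}\right) \left(-24\right) = \frac{336}{10081}$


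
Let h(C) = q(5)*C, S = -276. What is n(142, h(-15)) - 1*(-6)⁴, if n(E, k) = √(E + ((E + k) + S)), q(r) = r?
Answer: -1296 + I*√67 ≈ -1296.0 + 8.1853*I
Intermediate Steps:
h(C) = 5*C
n(E, k) = √(-276 + k + 2*E) (n(E, k) = √(E + ((E + k) - 276)) = √(E + (-276 + E + k)) = √(-276 + k + 2*E))
n(142, h(-15)) - 1*(-6)⁴ = √(-276 + 5*(-15) + 2*142) - 1*(-6)⁴ = √(-276 - 75 + 284) - 1*1296 = √(-67) - 1296 = I*√67 - 1296 = -1296 + I*√67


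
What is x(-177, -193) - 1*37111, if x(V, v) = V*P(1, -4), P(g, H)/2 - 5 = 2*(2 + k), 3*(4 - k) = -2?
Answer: -43601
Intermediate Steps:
k = 14/3 (k = 4 - ⅓*(-2) = 4 + ⅔ = 14/3 ≈ 4.6667)
P(g, H) = 110/3 (P(g, H) = 10 + 2*(2*(2 + 14/3)) = 10 + 2*(2*(20/3)) = 10 + 2*(40/3) = 10 + 80/3 = 110/3)
x(V, v) = 110*V/3 (x(V, v) = V*(110/3) = 110*V/3)
x(-177, -193) - 1*37111 = (110/3)*(-177) - 1*37111 = -6490 - 37111 = -43601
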